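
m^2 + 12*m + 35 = (m + 5)*(m + 7)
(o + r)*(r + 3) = o*r + 3*o + r^2 + 3*r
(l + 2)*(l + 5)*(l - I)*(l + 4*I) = l^4 + 7*l^3 + 3*I*l^3 + 14*l^2 + 21*I*l^2 + 28*l + 30*I*l + 40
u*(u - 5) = u^2 - 5*u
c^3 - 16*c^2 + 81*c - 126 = (c - 7)*(c - 6)*(c - 3)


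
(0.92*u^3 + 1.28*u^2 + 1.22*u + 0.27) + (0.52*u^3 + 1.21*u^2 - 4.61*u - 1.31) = 1.44*u^3 + 2.49*u^2 - 3.39*u - 1.04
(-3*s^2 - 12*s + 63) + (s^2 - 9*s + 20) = -2*s^2 - 21*s + 83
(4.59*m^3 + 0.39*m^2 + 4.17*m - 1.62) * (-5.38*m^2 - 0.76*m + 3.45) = -24.6942*m^5 - 5.5866*m^4 - 6.8955*m^3 + 6.8919*m^2 + 15.6177*m - 5.589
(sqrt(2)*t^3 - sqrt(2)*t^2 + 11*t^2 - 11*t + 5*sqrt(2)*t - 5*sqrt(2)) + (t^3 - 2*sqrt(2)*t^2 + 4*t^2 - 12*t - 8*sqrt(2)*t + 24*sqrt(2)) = t^3 + sqrt(2)*t^3 - 3*sqrt(2)*t^2 + 15*t^2 - 23*t - 3*sqrt(2)*t + 19*sqrt(2)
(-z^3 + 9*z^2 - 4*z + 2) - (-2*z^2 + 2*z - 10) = -z^3 + 11*z^2 - 6*z + 12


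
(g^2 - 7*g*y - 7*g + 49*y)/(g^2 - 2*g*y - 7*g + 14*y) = (-g + 7*y)/(-g + 2*y)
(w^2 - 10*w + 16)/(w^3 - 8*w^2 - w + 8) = (w - 2)/(w^2 - 1)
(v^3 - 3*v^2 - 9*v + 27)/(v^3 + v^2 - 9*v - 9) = (v - 3)/(v + 1)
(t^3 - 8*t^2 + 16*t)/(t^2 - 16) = t*(t - 4)/(t + 4)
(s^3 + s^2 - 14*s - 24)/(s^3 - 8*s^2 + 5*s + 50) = (s^2 - s - 12)/(s^2 - 10*s + 25)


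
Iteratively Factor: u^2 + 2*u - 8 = (u - 2)*(u + 4)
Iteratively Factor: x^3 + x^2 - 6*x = (x)*(x^2 + x - 6) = x*(x + 3)*(x - 2)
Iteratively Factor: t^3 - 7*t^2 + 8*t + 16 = (t - 4)*(t^2 - 3*t - 4) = (t - 4)*(t + 1)*(t - 4)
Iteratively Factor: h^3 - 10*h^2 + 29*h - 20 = (h - 4)*(h^2 - 6*h + 5) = (h - 4)*(h - 1)*(h - 5)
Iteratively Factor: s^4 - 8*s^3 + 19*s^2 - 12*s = (s - 1)*(s^3 - 7*s^2 + 12*s) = (s - 3)*(s - 1)*(s^2 - 4*s) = s*(s - 3)*(s - 1)*(s - 4)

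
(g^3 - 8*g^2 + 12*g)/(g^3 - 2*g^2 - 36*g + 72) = g/(g + 6)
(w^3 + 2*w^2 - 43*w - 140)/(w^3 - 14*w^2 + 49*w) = (w^2 + 9*w + 20)/(w*(w - 7))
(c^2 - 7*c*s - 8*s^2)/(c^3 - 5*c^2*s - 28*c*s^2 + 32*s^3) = (-c - s)/(-c^2 - 3*c*s + 4*s^2)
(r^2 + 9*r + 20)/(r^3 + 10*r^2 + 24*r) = (r + 5)/(r*(r + 6))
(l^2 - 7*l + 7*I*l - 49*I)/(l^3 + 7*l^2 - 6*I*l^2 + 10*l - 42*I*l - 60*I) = (l^2 + l*(-7 + 7*I) - 49*I)/(l^3 + l^2*(7 - 6*I) + l*(10 - 42*I) - 60*I)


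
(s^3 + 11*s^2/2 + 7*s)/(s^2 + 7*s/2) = s + 2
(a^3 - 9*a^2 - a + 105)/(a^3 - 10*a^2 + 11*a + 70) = (a + 3)/(a + 2)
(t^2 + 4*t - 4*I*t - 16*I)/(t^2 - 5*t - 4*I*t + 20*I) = (t + 4)/(t - 5)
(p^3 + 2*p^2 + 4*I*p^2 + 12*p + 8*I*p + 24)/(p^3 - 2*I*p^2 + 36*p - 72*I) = (p + 2)/(p - 6*I)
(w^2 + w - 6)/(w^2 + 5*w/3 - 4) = 3*(w - 2)/(3*w - 4)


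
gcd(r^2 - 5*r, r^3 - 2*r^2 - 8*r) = r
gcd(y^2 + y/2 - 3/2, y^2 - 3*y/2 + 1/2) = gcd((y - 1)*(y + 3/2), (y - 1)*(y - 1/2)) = y - 1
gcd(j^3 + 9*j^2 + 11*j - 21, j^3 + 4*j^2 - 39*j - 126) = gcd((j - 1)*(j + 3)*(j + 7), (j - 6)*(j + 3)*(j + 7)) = j^2 + 10*j + 21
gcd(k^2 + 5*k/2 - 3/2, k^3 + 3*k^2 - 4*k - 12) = k + 3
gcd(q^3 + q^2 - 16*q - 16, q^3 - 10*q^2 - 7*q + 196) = q + 4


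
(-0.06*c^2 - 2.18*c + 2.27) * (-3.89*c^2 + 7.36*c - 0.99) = 0.2334*c^4 + 8.0386*c^3 - 24.8157*c^2 + 18.8654*c - 2.2473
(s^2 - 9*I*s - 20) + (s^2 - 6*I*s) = 2*s^2 - 15*I*s - 20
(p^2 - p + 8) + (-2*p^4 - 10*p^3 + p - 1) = -2*p^4 - 10*p^3 + p^2 + 7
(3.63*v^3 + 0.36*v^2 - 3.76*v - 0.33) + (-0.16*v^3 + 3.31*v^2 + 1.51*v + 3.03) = 3.47*v^3 + 3.67*v^2 - 2.25*v + 2.7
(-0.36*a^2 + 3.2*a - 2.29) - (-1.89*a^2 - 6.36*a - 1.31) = 1.53*a^2 + 9.56*a - 0.98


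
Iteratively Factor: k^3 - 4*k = (k + 2)*(k^2 - 2*k) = k*(k + 2)*(k - 2)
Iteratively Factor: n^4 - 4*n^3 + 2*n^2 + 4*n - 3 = (n + 1)*(n^3 - 5*n^2 + 7*n - 3) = (n - 1)*(n + 1)*(n^2 - 4*n + 3) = (n - 1)^2*(n + 1)*(n - 3)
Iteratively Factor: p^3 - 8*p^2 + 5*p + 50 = (p + 2)*(p^2 - 10*p + 25) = (p - 5)*(p + 2)*(p - 5)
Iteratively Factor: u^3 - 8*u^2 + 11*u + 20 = (u - 4)*(u^2 - 4*u - 5) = (u - 5)*(u - 4)*(u + 1)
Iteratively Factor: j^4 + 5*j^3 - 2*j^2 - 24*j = (j)*(j^3 + 5*j^2 - 2*j - 24) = j*(j - 2)*(j^2 + 7*j + 12) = j*(j - 2)*(j + 4)*(j + 3)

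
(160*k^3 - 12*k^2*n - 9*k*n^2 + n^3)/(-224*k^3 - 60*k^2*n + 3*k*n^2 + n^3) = (-5*k + n)/(7*k + n)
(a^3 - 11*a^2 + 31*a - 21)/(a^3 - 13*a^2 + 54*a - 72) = (a^2 - 8*a + 7)/(a^2 - 10*a + 24)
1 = 1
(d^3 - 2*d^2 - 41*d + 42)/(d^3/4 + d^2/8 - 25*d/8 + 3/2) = 8*(d^3 - 2*d^2 - 41*d + 42)/(2*d^3 + d^2 - 25*d + 12)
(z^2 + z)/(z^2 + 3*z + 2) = z/(z + 2)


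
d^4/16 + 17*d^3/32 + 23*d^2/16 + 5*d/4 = d*(d/4 + 1/2)*(d/4 + 1)*(d + 5/2)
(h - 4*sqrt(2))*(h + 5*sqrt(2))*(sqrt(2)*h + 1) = sqrt(2)*h^3 + 3*h^2 - 39*sqrt(2)*h - 40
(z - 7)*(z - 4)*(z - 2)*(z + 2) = z^4 - 11*z^3 + 24*z^2 + 44*z - 112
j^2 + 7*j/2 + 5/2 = (j + 1)*(j + 5/2)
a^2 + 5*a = a*(a + 5)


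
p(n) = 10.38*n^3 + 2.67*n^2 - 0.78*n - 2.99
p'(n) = 31.14*n^2 + 5.34*n - 0.78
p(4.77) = 1180.59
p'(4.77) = 733.22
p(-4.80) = -1085.67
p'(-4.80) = 691.05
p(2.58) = 191.03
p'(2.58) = 220.28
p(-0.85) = -6.77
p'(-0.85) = 17.18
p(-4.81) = -1092.60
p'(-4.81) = 693.99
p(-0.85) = -6.77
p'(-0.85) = 17.18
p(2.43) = 159.82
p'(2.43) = 196.07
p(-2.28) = -110.36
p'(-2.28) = 148.92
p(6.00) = 2330.53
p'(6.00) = 1152.30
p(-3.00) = -256.88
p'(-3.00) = 263.46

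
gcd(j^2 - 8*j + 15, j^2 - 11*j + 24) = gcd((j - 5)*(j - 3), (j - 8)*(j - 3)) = j - 3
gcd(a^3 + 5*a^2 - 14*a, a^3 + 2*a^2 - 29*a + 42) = a^2 + 5*a - 14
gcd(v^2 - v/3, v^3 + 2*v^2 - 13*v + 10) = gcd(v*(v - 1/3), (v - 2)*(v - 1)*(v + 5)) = 1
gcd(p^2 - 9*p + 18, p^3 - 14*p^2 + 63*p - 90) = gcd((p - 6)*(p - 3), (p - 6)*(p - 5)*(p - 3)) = p^2 - 9*p + 18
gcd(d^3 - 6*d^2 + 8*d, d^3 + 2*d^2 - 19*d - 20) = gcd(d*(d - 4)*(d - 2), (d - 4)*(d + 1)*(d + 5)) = d - 4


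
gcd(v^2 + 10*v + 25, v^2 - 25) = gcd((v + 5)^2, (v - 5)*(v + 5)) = v + 5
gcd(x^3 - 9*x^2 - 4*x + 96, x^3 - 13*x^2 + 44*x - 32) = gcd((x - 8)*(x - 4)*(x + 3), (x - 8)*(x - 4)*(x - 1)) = x^2 - 12*x + 32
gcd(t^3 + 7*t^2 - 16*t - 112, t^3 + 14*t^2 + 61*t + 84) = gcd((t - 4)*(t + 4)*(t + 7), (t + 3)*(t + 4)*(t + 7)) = t^2 + 11*t + 28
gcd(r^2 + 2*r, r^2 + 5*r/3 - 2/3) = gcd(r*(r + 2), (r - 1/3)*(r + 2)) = r + 2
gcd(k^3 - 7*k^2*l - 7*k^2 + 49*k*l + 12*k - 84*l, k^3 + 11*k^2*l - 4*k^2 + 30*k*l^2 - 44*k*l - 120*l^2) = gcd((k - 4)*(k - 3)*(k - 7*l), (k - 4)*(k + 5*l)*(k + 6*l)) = k - 4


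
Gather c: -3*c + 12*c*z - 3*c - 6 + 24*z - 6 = c*(12*z - 6) + 24*z - 12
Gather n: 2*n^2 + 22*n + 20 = 2*n^2 + 22*n + 20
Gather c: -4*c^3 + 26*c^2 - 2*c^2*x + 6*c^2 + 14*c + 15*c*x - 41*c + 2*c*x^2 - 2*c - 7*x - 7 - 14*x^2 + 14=-4*c^3 + c^2*(32 - 2*x) + c*(2*x^2 + 15*x - 29) - 14*x^2 - 7*x + 7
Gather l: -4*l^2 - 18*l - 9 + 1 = -4*l^2 - 18*l - 8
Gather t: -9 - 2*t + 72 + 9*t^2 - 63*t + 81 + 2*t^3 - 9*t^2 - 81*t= 2*t^3 - 146*t + 144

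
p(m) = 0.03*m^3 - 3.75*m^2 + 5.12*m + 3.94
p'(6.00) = -36.64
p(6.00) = -93.86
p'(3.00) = -16.57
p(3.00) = -13.64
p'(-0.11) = 5.95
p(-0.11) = 3.33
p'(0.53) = 1.17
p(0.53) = 5.60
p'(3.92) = -22.90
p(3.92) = -31.81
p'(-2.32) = 23.00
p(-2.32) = -28.50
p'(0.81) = -0.90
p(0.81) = 5.64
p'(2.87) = -15.66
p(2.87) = -11.54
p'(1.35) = -4.84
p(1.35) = 4.09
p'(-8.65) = 76.73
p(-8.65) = -340.35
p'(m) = 0.09*m^2 - 7.5*m + 5.12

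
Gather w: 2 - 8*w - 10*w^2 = -10*w^2 - 8*w + 2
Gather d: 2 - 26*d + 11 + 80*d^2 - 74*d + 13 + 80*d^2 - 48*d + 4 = 160*d^2 - 148*d + 30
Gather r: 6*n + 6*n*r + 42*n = 6*n*r + 48*n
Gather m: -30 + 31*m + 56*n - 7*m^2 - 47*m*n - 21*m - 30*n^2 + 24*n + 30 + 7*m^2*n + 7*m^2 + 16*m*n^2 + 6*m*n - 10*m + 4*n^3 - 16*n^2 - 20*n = 7*m^2*n + m*(16*n^2 - 41*n) + 4*n^3 - 46*n^2 + 60*n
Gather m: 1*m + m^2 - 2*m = m^2 - m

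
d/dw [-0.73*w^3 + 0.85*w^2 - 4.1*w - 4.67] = -2.19*w^2 + 1.7*w - 4.1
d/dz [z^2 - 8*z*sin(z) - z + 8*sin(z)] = -8*z*cos(z) + 2*z + 8*sqrt(2)*cos(z + pi/4) - 1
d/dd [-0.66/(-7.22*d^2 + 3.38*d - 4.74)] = (2.2308 - 9.5304*d)/(7.22*d^2 - 3.38*d + 4.74)^2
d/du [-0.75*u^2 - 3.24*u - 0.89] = -1.5*u - 3.24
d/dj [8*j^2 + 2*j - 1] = 16*j + 2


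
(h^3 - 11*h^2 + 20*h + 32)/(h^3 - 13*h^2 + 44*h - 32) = (h + 1)/(h - 1)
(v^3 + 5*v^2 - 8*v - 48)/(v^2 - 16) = (v^2 + v - 12)/(v - 4)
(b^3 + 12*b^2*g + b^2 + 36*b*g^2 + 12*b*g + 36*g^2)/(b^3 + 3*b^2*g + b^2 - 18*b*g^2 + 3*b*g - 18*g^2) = (b + 6*g)/(b - 3*g)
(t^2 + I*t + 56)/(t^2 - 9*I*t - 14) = (t + 8*I)/(t - 2*I)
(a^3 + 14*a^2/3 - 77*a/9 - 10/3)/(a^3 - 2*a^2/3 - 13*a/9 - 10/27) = 3*(a + 6)/(3*a + 2)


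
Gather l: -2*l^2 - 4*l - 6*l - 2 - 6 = -2*l^2 - 10*l - 8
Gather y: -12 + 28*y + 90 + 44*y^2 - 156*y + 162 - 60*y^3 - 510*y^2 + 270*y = -60*y^3 - 466*y^2 + 142*y + 240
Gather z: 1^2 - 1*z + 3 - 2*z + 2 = 6 - 3*z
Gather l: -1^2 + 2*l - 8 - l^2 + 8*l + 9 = -l^2 + 10*l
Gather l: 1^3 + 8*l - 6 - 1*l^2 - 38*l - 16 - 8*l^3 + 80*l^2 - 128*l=-8*l^3 + 79*l^2 - 158*l - 21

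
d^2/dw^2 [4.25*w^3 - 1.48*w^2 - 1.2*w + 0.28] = 25.5*w - 2.96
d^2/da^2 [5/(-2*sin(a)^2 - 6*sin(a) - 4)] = 5*(4*sin(a)^3 + 5*sin(a)^2 - 10*sin(a) - 14)/(2*(sin(a) + 1)^2*(sin(a) + 2)^3)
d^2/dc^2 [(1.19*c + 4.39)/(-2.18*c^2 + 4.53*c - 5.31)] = (-(1.19*c + 4.39)*(4.36*c - 4.53)*(8.72*c - 9.06) + (15.5652*c + 8.359)*(2.18*c^2 - 4.53*c + 5.31))/(2.18*c^2 - 4.53*c + 5.31)^3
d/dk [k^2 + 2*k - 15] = 2*k + 2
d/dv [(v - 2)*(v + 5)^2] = (v + 5)*(3*v + 1)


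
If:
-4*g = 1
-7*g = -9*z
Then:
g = -1/4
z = -7/36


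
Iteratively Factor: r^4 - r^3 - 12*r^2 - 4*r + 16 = (r + 2)*(r^3 - 3*r^2 - 6*r + 8) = (r - 4)*(r + 2)*(r^2 + r - 2) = (r - 4)*(r + 2)^2*(r - 1)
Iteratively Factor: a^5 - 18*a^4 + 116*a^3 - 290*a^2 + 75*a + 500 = (a - 5)*(a^4 - 13*a^3 + 51*a^2 - 35*a - 100) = (a - 5)*(a - 4)*(a^3 - 9*a^2 + 15*a + 25) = (a - 5)^2*(a - 4)*(a^2 - 4*a - 5) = (a - 5)^3*(a - 4)*(a + 1)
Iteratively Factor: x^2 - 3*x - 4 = (x - 4)*(x + 1)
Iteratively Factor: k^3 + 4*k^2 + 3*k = (k + 1)*(k^2 + 3*k) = k*(k + 1)*(k + 3)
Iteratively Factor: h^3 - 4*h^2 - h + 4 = (h - 1)*(h^2 - 3*h - 4) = (h - 4)*(h - 1)*(h + 1)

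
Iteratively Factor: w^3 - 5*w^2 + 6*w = (w - 2)*(w^2 - 3*w) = (w - 3)*(w - 2)*(w)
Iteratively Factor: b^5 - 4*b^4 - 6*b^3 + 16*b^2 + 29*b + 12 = (b + 1)*(b^4 - 5*b^3 - b^2 + 17*b + 12) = (b + 1)^2*(b^3 - 6*b^2 + 5*b + 12) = (b - 4)*(b + 1)^2*(b^2 - 2*b - 3) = (b - 4)*(b - 3)*(b + 1)^2*(b + 1)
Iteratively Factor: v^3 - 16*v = (v)*(v^2 - 16) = v*(v - 4)*(v + 4)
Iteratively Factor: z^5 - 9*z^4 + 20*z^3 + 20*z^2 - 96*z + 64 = (z + 2)*(z^4 - 11*z^3 + 42*z^2 - 64*z + 32) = (z - 1)*(z + 2)*(z^3 - 10*z^2 + 32*z - 32) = (z - 4)*(z - 1)*(z + 2)*(z^2 - 6*z + 8) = (z - 4)^2*(z - 1)*(z + 2)*(z - 2)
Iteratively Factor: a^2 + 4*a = (a + 4)*(a)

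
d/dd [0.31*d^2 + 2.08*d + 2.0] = 0.62*d + 2.08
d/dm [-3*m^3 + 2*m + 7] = 2 - 9*m^2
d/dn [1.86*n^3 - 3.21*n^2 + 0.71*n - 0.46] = 5.58*n^2 - 6.42*n + 0.71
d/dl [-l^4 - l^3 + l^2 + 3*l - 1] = -4*l^3 - 3*l^2 + 2*l + 3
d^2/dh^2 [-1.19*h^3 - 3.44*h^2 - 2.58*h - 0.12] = -7.14*h - 6.88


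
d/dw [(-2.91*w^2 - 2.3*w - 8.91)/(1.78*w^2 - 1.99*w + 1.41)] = (9.8849*w^2 + 23.5134*w - 20.9739)/(3.1684*w^4 - 7.0844*w^3 + 8.9797*w^2 - 5.6118*w + 1.9881)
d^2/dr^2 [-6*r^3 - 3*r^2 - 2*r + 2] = -36*r - 6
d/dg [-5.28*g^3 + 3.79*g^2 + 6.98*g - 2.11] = -15.84*g^2 + 7.58*g + 6.98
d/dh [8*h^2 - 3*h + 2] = 16*h - 3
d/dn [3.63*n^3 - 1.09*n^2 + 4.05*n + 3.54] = 10.89*n^2 - 2.18*n + 4.05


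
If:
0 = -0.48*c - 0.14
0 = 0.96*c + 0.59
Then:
No Solution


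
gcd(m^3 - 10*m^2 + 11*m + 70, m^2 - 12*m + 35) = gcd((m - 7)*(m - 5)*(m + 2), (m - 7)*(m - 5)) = m^2 - 12*m + 35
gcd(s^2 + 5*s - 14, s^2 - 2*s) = s - 2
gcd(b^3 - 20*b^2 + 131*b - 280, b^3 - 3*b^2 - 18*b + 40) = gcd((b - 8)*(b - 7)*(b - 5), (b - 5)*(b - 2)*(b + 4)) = b - 5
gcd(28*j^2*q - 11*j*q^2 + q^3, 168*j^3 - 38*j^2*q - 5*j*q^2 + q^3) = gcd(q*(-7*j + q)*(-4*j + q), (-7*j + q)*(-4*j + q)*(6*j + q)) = 28*j^2 - 11*j*q + q^2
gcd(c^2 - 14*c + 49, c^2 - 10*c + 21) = c - 7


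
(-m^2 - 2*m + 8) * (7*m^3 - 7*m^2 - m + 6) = -7*m^5 - 7*m^4 + 71*m^3 - 60*m^2 - 20*m + 48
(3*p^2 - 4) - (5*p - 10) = 3*p^2 - 5*p + 6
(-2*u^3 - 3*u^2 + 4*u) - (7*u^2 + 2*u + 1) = -2*u^3 - 10*u^2 + 2*u - 1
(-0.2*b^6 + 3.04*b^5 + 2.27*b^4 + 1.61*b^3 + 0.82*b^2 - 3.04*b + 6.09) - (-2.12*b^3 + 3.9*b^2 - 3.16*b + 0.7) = -0.2*b^6 + 3.04*b^5 + 2.27*b^4 + 3.73*b^3 - 3.08*b^2 + 0.12*b + 5.39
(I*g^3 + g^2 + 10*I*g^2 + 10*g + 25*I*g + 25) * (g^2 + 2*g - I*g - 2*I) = I*g^5 + 2*g^4 + 12*I*g^4 + 24*g^3 + 44*I*g^3 + 90*g^2 + 38*I*g^2 + 100*g - 45*I*g - 50*I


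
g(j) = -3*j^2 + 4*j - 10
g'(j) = 4 - 6*j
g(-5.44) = -120.54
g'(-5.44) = 36.64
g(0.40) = -8.88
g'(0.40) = 1.60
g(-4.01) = -74.28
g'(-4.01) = 28.06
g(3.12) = -26.72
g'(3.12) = -14.72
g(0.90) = -8.83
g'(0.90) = -1.40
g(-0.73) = -14.52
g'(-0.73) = 8.38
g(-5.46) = -121.27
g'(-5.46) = 36.76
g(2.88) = -23.36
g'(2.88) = -13.28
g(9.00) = -217.00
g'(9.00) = -50.00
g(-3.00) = -49.00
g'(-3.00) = 22.00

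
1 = 1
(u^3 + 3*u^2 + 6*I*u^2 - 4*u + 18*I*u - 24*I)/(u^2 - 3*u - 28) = (u^2 + u*(-1 + 6*I) - 6*I)/(u - 7)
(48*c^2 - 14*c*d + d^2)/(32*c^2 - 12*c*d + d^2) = (6*c - d)/(4*c - d)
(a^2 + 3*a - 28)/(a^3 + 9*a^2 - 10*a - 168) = 1/(a + 6)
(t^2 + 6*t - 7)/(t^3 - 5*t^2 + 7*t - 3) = (t + 7)/(t^2 - 4*t + 3)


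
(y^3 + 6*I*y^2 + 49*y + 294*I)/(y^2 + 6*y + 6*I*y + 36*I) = (y^2 + 49)/(y + 6)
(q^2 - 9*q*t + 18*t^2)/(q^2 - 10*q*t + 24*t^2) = (q - 3*t)/(q - 4*t)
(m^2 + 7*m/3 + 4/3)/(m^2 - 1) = (m + 4/3)/(m - 1)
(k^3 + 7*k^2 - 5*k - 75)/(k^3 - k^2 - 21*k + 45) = (k + 5)/(k - 3)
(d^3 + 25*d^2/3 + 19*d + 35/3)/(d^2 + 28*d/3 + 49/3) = (d^2 + 6*d + 5)/(d + 7)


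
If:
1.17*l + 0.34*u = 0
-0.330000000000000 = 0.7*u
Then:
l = 0.14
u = -0.47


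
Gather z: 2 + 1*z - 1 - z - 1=0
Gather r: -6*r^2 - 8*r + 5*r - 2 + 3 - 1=-6*r^2 - 3*r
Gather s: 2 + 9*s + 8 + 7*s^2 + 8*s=7*s^2 + 17*s + 10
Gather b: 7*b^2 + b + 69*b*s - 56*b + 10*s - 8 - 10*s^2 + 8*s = 7*b^2 + b*(69*s - 55) - 10*s^2 + 18*s - 8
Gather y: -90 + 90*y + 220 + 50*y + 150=140*y + 280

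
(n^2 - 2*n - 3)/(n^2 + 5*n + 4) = (n - 3)/(n + 4)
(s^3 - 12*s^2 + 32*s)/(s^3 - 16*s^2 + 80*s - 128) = s/(s - 4)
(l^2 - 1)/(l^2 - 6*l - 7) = (l - 1)/(l - 7)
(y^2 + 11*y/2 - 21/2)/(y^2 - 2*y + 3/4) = 2*(y + 7)/(2*y - 1)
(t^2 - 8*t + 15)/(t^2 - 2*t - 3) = (t - 5)/(t + 1)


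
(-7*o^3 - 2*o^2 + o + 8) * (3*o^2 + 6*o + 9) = -21*o^5 - 48*o^4 - 72*o^3 + 12*o^2 + 57*o + 72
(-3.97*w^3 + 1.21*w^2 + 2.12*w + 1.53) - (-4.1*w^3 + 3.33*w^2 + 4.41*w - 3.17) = 0.129999999999999*w^3 - 2.12*w^2 - 2.29*w + 4.7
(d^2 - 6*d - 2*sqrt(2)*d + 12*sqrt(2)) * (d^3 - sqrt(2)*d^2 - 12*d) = d^5 - 6*d^4 - 3*sqrt(2)*d^4 - 8*d^3 + 18*sqrt(2)*d^3 + 24*sqrt(2)*d^2 + 48*d^2 - 144*sqrt(2)*d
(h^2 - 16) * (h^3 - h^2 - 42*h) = h^5 - h^4 - 58*h^3 + 16*h^2 + 672*h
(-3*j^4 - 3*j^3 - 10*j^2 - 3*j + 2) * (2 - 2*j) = 6*j^5 + 14*j^3 - 14*j^2 - 10*j + 4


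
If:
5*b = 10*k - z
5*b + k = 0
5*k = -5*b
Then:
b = 0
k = 0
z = 0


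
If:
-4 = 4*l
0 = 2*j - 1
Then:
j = 1/2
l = -1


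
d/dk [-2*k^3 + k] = 1 - 6*k^2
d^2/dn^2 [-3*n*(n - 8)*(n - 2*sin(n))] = -6*n^2*sin(n) + 48*n*sin(n) + 24*n*cos(n) - 18*n + 12*sin(n) - 96*cos(n) + 48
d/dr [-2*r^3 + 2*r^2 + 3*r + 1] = -6*r^2 + 4*r + 3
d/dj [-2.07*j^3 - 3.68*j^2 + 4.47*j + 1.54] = -6.21*j^2 - 7.36*j + 4.47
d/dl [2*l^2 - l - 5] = 4*l - 1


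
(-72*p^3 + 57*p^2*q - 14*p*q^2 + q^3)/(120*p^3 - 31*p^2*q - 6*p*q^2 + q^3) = (-3*p + q)/(5*p + q)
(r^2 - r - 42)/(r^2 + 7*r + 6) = (r - 7)/(r + 1)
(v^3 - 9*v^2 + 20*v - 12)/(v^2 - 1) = (v^2 - 8*v + 12)/(v + 1)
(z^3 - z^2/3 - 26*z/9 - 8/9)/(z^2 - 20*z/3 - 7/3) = (3*z^2 - 2*z - 8)/(3*(z - 7))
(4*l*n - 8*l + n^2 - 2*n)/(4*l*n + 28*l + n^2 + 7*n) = (n - 2)/(n + 7)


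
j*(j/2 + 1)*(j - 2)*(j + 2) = j^4/2 + j^3 - 2*j^2 - 4*j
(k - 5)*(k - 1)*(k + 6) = k^3 - 31*k + 30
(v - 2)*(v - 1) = v^2 - 3*v + 2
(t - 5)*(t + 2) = t^2 - 3*t - 10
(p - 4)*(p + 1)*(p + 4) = p^3 + p^2 - 16*p - 16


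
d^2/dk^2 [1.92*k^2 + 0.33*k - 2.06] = 3.84000000000000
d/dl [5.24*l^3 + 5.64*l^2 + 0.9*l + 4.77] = 15.72*l^2 + 11.28*l + 0.9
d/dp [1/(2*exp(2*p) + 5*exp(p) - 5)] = (-4*exp(p) - 5)*exp(p)/(2*exp(2*p) + 5*exp(p) - 5)^2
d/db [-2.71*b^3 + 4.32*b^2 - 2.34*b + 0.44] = -8.13*b^2 + 8.64*b - 2.34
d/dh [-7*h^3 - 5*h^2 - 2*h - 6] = -21*h^2 - 10*h - 2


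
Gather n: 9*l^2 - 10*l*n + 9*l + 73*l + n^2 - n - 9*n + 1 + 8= 9*l^2 + 82*l + n^2 + n*(-10*l - 10) + 9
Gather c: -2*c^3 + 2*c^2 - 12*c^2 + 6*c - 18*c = -2*c^3 - 10*c^2 - 12*c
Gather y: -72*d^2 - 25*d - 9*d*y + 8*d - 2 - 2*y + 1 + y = -72*d^2 - 17*d + y*(-9*d - 1) - 1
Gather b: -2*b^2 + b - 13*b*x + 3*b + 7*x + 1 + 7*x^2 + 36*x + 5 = -2*b^2 + b*(4 - 13*x) + 7*x^2 + 43*x + 6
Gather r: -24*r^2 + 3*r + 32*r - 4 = -24*r^2 + 35*r - 4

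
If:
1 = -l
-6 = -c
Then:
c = 6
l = -1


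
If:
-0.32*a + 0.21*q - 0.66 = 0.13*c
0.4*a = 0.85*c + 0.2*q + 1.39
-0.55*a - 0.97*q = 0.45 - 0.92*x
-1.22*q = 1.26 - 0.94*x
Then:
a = 6.15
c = -1.47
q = 11.61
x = 16.40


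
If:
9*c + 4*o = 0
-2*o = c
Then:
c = 0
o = 0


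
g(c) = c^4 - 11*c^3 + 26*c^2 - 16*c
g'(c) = 4*c^3 - 33*c^2 + 52*c - 16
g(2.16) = -2.34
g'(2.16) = -17.33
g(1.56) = 2.48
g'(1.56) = -0.00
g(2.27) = -4.46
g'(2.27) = -21.22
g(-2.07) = 260.45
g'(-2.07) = -300.52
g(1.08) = 0.55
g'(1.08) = 6.71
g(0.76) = -1.64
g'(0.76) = 6.22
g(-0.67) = 25.90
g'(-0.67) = -66.86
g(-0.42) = 12.15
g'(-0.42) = -43.96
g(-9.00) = 16830.00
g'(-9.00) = -6073.00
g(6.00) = -240.00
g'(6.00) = -28.00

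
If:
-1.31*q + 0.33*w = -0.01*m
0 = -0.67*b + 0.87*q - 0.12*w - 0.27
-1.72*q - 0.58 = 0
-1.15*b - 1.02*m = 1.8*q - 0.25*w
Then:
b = -0.60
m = 0.93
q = -0.34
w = -1.37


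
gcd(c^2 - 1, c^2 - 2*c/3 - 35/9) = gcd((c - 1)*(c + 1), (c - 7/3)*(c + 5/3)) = 1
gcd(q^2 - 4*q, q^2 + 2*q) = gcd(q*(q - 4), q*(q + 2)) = q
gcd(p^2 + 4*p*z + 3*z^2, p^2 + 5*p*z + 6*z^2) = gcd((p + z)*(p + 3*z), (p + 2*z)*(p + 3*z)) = p + 3*z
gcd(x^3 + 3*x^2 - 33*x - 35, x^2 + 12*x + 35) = x + 7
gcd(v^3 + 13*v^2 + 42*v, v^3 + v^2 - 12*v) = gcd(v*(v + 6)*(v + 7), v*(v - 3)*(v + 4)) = v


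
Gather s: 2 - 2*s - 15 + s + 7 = -s - 6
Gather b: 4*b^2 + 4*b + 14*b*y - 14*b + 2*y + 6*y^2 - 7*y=4*b^2 + b*(14*y - 10) + 6*y^2 - 5*y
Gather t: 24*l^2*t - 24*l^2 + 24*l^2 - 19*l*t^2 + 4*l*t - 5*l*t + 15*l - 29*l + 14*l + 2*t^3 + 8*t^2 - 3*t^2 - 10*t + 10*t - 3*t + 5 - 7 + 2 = 2*t^3 + t^2*(5 - 19*l) + t*(24*l^2 - l - 3)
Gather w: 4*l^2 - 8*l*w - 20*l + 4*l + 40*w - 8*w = 4*l^2 - 16*l + w*(32 - 8*l)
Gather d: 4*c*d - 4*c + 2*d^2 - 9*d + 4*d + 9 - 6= -4*c + 2*d^2 + d*(4*c - 5) + 3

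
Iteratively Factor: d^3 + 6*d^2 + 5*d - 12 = (d + 3)*(d^2 + 3*d - 4) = (d - 1)*(d + 3)*(d + 4)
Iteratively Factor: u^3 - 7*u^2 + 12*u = (u - 3)*(u^2 - 4*u) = (u - 4)*(u - 3)*(u)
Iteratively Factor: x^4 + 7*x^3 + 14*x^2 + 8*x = (x)*(x^3 + 7*x^2 + 14*x + 8) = x*(x + 4)*(x^2 + 3*x + 2) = x*(x + 2)*(x + 4)*(x + 1)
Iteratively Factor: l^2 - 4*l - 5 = (l - 5)*(l + 1)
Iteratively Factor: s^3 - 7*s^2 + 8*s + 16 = (s - 4)*(s^2 - 3*s - 4) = (s - 4)*(s + 1)*(s - 4)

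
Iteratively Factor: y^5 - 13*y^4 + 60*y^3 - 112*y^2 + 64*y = (y - 4)*(y^4 - 9*y^3 + 24*y^2 - 16*y) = y*(y - 4)*(y^3 - 9*y^2 + 24*y - 16) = y*(y - 4)^2*(y^2 - 5*y + 4) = y*(y - 4)^2*(y - 1)*(y - 4)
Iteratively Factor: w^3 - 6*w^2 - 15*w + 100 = (w - 5)*(w^2 - w - 20) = (w - 5)*(w + 4)*(w - 5)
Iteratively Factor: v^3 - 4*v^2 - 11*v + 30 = (v - 5)*(v^2 + v - 6) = (v - 5)*(v - 2)*(v + 3)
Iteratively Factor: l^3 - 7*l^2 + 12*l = (l - 3)*(l^2 - 4*l) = (l - 4)*(l - 3)*(l)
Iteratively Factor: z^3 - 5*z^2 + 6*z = (z - 3)*(z^2 - 2*z) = z*(z - 3)*(z - 2)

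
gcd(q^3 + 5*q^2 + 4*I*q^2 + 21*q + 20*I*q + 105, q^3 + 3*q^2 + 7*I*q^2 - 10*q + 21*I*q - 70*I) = q^2 + q*(5 + 7*I) + 35*I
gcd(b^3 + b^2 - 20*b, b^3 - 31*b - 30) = b + 5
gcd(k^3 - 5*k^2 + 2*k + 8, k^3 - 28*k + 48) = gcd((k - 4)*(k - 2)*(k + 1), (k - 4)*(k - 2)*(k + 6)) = k^2 - 6*k + 8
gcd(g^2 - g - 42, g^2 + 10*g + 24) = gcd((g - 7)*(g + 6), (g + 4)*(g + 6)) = g + 6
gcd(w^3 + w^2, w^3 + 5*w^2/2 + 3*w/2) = w^2 + w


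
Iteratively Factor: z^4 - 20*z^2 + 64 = (z - 2)*(z^3 + 2*z^2 - 16*z - 32) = (z - 2)*(z + 2)*(z^2 - 16) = (z - 4)*(z - 2)*(z + 2)*(z + 4)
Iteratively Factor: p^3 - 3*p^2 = (p)*(p^2 - 3*p) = p*(p - 3)*(p)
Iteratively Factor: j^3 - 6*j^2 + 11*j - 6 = (j - 1)*(j^2 - 5*j + 6) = (j - 2)*(j - 1)*(j - 3)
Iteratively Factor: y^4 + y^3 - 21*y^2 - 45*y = (y + 3)*(y^3 - 2*y^2 - 15*y) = (y - 5)*(y + 3)*(y^2 + 3*y) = y*(y - 5)*(y + 3)*(y + 3)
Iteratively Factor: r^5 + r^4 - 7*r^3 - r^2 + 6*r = (r + 1)*(r^4 - 7*r^2 + 6*r) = (r + 1)*(r + 3)*(r^3 - 3*r^2 + 2*r) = (r - 2)*(r + 1)*(r + 3)*(r^2 - r) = (r - 2)*(r - 1)*(r + 1)*(r + 3)*(r)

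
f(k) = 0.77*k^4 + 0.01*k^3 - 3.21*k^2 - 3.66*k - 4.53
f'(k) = 3.08*k^3 + 0.03*k^2 - 6.42*k - 3.66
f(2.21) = -9.82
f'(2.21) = 15.54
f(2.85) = 10.00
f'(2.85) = 49.59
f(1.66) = -13.56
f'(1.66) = -0.15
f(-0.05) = -4.36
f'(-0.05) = -3.34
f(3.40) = 49.21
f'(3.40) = 95.92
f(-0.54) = -3.43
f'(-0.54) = -0.67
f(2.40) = -6.12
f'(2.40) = 23.68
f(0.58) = -7.64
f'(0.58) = -6.77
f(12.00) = 15473.31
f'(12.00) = 5245.86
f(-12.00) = 15526.59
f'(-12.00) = -5244.54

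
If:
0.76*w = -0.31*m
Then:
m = -2.45161290322581*w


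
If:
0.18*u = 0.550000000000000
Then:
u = 3.06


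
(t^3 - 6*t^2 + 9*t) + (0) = t^3 - 6*t^2 + 9*t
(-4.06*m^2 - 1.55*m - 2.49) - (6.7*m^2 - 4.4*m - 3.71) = -10.76*m^2 + 2.85*m + 1.22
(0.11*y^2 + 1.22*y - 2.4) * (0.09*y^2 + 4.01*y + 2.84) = 0.0099*y^4 + 0.5509*y^3 + 4.9886*y^2 - 6.1592*y - 6.816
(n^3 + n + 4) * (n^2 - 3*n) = n^5 - 3*n^4 + n^3 + n^2 - 12*n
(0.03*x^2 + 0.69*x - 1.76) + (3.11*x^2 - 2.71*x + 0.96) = 3.14*x^2 - 2.02*x - 0.8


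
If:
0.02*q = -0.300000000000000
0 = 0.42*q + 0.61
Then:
No Solution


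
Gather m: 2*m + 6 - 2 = 2*m + 4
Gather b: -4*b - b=-5*b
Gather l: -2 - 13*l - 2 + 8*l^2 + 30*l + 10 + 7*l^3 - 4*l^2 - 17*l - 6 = 7*l^3 + 4*l^2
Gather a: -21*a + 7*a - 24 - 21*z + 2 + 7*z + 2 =-14*a - 14*z - 20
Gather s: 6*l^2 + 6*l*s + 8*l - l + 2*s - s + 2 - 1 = 6*l^2 + 7*l + s*(6*l + 1) + 1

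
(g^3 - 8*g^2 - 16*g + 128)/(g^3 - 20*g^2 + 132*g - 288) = (g^2 - 16)/(g^2 - 12*g + 36)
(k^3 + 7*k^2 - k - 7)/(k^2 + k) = k + 6 - 7/k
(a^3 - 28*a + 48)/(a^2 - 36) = (a^2 - 6*a + 8)/(a - 6)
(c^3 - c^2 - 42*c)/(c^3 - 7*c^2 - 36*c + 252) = c/(c - 6)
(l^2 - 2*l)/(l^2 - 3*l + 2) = l/(l - 1)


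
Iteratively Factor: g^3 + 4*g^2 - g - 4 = (g + 1)*(g^2 + 3*g - 4) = (g - 1)*(g + 1)*(g + 4)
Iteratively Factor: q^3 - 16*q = (q + 4)*(q^2 - 4*q) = (q - 4)*(q + 4)*(q)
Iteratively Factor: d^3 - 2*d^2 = (d)*(d^2 - 2*d) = d^2*(d - 2)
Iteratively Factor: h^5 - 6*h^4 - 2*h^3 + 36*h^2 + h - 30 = (h - 5)*(h^4 - h^3 - 7*h^2 + h + 6) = (h - 5)*(h + 1)*(h^3 - 2*h^2 - 5*h + 6) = (h - 5)*(h + 1)*(h + 2)*(h^2 - 4*h + 3) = (h - 5)*(h - 1)*(h + 1)*(h + 2)*(h - 3)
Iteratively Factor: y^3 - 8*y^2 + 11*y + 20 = (y - 4)*(y^2 - 4*y - 5) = (y - 5)*(y - 4)*(y + 1)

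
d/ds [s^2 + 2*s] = 2*s + 2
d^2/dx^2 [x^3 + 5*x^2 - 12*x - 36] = 6*x + 10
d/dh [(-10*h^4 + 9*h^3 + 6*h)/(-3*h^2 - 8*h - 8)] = (60*h^5 + 213*h^4 + 176*h^3 - 198*h^2 - 48)/(9*h^4 + 48*h^3 + 112*h^2 + 128*h + 64)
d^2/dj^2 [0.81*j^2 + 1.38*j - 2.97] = 1.62000000000000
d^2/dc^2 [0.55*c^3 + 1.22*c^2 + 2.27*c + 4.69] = 3.3*c + 2.44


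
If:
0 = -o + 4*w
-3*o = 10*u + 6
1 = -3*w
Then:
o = -4/3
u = -1/5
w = -1/3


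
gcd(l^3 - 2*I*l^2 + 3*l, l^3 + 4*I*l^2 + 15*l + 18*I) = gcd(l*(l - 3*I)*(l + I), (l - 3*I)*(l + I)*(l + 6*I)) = l^2 - 2*I*l + 3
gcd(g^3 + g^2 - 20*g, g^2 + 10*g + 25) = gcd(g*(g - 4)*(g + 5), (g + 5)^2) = g + 5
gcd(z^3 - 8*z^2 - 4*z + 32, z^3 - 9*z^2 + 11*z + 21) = 1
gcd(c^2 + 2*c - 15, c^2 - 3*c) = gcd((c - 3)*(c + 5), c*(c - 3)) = c - 3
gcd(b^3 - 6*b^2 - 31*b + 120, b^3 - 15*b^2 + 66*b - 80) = b - 8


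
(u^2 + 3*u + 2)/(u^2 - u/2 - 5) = 2*(u + 1)/(2*u - 5)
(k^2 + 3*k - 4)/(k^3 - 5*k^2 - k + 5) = (k + 4)/(k^2 - 4*k - 5)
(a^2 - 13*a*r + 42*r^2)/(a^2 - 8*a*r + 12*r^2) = (-a + 7*r)/(-a + 2*r)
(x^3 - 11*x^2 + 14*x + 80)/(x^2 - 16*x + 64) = (x^2 - 3*x - 10)/(x - 8)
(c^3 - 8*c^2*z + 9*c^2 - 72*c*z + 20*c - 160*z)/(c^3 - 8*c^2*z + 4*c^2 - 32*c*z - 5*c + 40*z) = (c + 4)/(c - 1)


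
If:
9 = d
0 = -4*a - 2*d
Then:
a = -9/2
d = 9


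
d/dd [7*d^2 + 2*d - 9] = 14*d + 2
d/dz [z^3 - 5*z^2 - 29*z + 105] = 3*z^2 - 10*z - 29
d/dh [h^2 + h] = 2*h + 1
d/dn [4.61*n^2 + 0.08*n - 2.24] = 9.22*n + 0.08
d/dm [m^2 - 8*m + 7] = 2*m - 8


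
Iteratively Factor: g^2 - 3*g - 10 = (g + 2)*(g - 5)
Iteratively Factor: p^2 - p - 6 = (p + 2)*(p - 3)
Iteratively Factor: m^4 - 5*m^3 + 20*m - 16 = (m - 4)*(m^3 - m^2 - 4*m + 4) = (m - 4)*(m - 1)*(m^2 - 4) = (m - 4)*(m - 2)*(m - 1)*(m + 2)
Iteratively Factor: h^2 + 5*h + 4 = (h + 4)*(h + 1)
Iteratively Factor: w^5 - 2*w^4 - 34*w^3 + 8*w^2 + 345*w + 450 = (w + 2)*(w^4 - 4*w^3 - 26*w^2 + 60*w + 225) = (w - 5)*(w + 2)*(w^3 + w^2 - 21*w - 45) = (w - 5)*(w + 2)*(w + 3)*(w^2 - 2*w - 15) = (w - 5)^2*(w + 2)*(w + 3)*(w + 3)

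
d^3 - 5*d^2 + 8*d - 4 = (d - 2)^2*(d - 1)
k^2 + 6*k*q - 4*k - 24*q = (k - 4)*(k + 6*q)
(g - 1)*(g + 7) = g^2 + 6*g - 7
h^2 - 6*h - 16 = (h - 8)*(h + 2)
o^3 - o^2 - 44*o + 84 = (o - 6)*(o - 2)*(o + 7)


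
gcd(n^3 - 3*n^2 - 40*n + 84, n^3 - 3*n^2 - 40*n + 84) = n^3 - 3*n^2 - 40*n + 84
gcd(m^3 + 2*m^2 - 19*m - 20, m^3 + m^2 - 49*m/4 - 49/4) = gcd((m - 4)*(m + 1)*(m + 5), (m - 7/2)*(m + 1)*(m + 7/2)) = m + 1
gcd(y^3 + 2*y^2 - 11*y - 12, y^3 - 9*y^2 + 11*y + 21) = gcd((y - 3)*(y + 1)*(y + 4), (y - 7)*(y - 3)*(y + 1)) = y^2 - 2*y - 3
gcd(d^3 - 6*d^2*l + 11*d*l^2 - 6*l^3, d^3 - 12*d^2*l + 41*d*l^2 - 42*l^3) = d^2 - 5*d*l + 6*l^2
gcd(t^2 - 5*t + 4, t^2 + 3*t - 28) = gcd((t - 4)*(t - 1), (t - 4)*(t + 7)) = t - 4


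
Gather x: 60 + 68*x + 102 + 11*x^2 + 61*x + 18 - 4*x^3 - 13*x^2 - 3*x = -4*x^3 - 2*x^2 + 126*x + 180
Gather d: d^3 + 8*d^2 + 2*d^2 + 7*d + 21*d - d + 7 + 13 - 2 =d^3 + 10*d^2 + 27*d + 18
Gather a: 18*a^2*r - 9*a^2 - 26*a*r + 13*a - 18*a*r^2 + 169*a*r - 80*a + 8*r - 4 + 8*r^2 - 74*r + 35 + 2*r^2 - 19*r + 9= a^2*(18*r - 9) + a*(-18*r^2 + 143*r - 67) + 10*r^2 - 85*r + 40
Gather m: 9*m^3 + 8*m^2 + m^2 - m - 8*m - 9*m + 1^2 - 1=9*m^3 + 9*m^2 - 18*m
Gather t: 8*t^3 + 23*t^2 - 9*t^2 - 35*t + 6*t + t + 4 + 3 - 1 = 8*t^3 + 14*t^2 - 28*t + 6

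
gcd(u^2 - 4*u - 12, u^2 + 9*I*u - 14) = 1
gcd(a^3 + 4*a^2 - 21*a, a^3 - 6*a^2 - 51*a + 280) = a + 7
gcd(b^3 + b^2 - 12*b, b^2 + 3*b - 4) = b + 4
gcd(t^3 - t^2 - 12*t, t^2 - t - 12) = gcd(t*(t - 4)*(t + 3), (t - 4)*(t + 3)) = t^2 - t - 12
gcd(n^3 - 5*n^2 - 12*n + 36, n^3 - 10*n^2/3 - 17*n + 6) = n^2 - 3*n - 18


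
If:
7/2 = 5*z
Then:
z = 7/10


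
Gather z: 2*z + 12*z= 14*z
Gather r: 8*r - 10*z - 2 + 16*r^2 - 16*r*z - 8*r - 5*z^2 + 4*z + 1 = 16*r^2 - 16*r*z - 5*z^2 - 6*z - 1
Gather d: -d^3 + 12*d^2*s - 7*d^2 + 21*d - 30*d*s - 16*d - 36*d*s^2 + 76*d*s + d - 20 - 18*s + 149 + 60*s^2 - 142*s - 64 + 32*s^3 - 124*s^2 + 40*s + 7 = -d^3 + d^2*(12*s - 7) + d*(-36*s^2 + 46*s + 6) + 32*s^3 - 64*s^2 - 120*s + 72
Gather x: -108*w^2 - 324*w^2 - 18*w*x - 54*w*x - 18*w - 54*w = -432*w^2 - 72*w*x - 72*w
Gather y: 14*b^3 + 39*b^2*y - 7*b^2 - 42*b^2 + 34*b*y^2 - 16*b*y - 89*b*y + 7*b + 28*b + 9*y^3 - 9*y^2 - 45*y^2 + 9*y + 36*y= 14*b^3 - 49*b^2 + 35*b + 9*y^3 + y^2*(34*b - 54) + y*(39*b^2 - 105*b + 45)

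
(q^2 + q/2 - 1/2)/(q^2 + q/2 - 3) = (2*q^2 + q - 1)/(2*q^2 + q - 6)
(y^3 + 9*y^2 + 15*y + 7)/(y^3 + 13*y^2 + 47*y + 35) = (y + 1)/(y + 5)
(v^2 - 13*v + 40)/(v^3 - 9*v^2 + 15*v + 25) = (v - 8)/(v^2 - 4*v - 5)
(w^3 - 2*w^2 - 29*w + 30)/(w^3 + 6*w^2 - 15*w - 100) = (w^2 - 7*w + 6)/(w^2 + w - 20)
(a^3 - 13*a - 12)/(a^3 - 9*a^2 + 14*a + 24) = (a + 3)/(a - 6)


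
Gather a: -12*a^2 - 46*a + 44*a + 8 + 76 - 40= -12*a^2 - 2*a + 44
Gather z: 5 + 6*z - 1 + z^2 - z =z^2 + 5*z + 4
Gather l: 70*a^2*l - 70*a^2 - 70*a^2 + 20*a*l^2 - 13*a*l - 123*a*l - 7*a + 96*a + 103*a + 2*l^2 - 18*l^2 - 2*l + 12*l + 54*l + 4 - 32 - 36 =-140*a^2 + 192*a + l^2*(20*a - 16) + l*(70*a^2 - 136*a + 64) - 64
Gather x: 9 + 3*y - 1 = 3*y + 8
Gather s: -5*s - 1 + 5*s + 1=0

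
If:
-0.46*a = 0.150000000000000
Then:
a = -0.33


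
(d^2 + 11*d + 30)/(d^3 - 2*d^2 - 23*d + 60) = (d + 6)/(d^2 - 7*d + 12)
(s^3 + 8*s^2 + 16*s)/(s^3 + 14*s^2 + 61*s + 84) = s*(s + 4)/(s^2 + 10*s + 21)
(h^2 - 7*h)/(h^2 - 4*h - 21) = h/(h + 3)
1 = 1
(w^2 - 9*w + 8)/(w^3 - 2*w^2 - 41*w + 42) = (w - 8)/(w^2 - w - 42)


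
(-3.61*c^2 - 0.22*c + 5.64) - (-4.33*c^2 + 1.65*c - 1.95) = 0.72*c^2 - 1.87*c + 7.59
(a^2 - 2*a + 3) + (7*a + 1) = a^2 + 5*a + 4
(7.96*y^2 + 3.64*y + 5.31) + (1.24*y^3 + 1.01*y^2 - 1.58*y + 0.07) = 1.24*y^3 + 8.97*y^2 + 2.06*y + 5.38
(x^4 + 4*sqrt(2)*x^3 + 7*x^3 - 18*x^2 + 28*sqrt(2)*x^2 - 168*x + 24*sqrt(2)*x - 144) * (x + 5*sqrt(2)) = x^5 + 7*x^4 + 9*sqrt(2)*x^4 + 22*x^3 + 63*sqrt(2)*x^3 - 66*sqrt(2)*x^2 + 112*x^2 - 840*sqrt(2)*x + 96*x - 720*sqrt(2)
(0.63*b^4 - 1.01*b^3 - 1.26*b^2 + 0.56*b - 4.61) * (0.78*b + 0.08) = 0.4914*b^5 - 0.7374*b^4 - 1.0636*b^3 + 0.336*b^2 - 3.551*b - 0.3688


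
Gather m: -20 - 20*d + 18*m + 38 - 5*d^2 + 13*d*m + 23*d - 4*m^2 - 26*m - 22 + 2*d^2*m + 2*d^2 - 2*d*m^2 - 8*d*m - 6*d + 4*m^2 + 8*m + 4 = -3*d^2 - 2*d*m^2 - 3*d + m*(2*d^2 + 5*d)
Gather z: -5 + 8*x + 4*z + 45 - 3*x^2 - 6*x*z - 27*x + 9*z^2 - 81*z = -3*x^2 - 19*x + 9*z^2 + z*(-6*x - 77) + 40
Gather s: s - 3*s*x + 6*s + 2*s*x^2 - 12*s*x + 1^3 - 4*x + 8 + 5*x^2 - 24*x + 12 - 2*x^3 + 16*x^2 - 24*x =s*(2*x^2 - 15*x + 7) - 2*x^3 + 21*x^2 - 52*x + 21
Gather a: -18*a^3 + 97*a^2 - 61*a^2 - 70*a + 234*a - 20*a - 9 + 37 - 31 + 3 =-18*a^3 + 36*a^2 + 144*a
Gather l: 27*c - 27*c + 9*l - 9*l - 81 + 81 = 0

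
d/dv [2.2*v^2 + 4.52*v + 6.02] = 4.4*v + 4.52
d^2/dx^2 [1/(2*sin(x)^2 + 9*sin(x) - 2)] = (-16*sin(x)^4 - 54*sin(x)^3 - 73*sin(x)^2 + 90*sin(x) + 170)/(9*sin(x) - cos(2*x) - 1)^3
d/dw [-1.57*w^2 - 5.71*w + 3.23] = -3.14*w - 5.71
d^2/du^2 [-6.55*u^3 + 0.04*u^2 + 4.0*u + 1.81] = 0.08 - 39.3*u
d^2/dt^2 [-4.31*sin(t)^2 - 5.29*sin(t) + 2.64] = 5.29*sin(t) - 8.62*cos(2*t)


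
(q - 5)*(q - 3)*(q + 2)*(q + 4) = q^4 - 2*q^3 - 25*q^2 + 26*q + 120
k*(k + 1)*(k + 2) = k^3 + 3*k^2 + 2*k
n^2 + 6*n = n*(n + 6)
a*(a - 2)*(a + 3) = a^3 + a^2 - 6*a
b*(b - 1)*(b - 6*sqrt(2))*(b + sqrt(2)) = b^4 - 5*sqrt(2)*b^3 - b^3 - 12*b^2 + 5*sqrt(2)*b^2 + 12*b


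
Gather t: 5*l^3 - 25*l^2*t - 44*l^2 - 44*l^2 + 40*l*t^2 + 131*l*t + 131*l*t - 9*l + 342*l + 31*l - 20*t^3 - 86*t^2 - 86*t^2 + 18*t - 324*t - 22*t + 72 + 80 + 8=5*l^3 - 88*l^2 + 364*l - 20*t^3 + t^2*(40*l - 172) + t*(-25*l^2 + 262*l - 328) + 160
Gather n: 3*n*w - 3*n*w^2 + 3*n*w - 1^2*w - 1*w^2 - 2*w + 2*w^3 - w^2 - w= n*(-3*w^2 + 6*w) + 2*w^3 - 2*w^2 - 4*w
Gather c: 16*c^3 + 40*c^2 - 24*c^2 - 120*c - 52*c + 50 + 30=16*c^3 + 16*c^2 - 172*c + 80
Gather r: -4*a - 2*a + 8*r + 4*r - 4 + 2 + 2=-6*a + 12*r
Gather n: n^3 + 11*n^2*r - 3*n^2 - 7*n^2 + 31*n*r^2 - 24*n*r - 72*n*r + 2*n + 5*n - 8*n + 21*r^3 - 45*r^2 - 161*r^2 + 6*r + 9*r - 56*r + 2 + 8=n^3 + n^2*(11*r - 10) + n*(31*r^2 - 96*r - 1) + 21*r^3 - 206*r^2 - 41*r + 10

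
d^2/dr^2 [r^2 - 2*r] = 2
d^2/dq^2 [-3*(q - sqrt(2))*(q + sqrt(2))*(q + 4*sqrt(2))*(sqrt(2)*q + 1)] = -36*sqrt(2)*q^2 - 162*q - 12*sqrt(2)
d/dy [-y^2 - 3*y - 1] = -2*y - 3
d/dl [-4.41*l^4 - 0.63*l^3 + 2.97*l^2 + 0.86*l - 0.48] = -17.64*l^3 - 1.89*l^2 + 5.94*l + 0.86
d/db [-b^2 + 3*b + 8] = 3 - 2*b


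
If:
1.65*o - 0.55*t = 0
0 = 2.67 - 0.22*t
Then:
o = 4.05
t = 12.14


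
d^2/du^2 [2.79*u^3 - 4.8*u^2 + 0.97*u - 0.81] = 16.74*u - 9.6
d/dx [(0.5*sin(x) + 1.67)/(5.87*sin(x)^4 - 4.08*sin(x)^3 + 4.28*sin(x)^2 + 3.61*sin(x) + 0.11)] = (-8.805*sin(x)^4 - 35.1316*sin(x)^3 + 18.3008*sin(x)^2 - 14.2952*sin(x) - 5.9737)*cos(x)/(34.4569*sin(x)^8 - 47.8992*sin(x)^7 + 66.8936*sin(x)^6 + 7.45659999999999*sin(x)^5 - 9.8478*sin(x)^4 + 30.004*sin(x)^3 + 13.9737*sin(x)^2 + 0.7942*sin(x) + 0.0121)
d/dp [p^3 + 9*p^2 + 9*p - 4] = 3*p^2 + 18*p + 9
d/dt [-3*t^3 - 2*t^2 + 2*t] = -9*t^2 - 4*t + 2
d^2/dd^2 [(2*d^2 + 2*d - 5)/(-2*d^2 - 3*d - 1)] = 2*(4*d^3 + 72*d^2 + 102*d + 39)/(8*d^6 + 36*d^5 + 66*d^4 + 63*d^3 + 33*d^2 + 9*d + 1)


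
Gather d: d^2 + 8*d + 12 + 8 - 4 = d^2 + 8*d + 16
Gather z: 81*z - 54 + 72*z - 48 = 153*z - 102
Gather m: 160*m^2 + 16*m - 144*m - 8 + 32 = 160*m^2 - 128*m + 24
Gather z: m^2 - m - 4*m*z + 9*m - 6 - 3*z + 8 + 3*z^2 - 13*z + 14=m^2 + 8*m + 3*z^2 + z*(-4*m - 16) + 16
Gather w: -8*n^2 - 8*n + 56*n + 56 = -8*n^2 + 48*n + 56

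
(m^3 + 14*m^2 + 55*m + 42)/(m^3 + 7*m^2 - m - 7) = (m + 6)/(m - 1)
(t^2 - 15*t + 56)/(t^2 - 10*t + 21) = (t - 8)/(t - 3)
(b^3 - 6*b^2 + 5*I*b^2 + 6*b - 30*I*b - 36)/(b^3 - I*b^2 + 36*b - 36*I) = (b - 6)/(b - 6*I)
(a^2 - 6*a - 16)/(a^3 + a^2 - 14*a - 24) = (a - 8)/(a^2 - a - 12)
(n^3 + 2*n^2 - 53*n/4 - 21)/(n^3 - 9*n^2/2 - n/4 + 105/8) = 2*(n + 4)/(2*n - 5)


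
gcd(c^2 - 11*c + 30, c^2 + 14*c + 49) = 1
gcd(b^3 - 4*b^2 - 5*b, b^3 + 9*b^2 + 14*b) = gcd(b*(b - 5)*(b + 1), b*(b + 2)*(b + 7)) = b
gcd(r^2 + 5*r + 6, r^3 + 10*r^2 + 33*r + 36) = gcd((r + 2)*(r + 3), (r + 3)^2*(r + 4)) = r + 3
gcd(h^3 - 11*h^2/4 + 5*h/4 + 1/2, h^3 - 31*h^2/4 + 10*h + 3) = h^2 - 7*h/4 - 1/2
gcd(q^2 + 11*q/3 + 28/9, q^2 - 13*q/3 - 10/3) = 1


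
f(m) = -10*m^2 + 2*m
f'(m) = 2 - 20*m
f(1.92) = -33.02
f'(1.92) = -36.40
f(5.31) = -271.34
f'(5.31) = -104.20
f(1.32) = -14.78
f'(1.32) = -24.40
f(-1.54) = -26.80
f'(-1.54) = 32.80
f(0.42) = -0.92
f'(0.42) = -6.40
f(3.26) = -99.76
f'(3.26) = -63.20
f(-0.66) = -5.68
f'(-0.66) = 15.20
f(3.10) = -89.90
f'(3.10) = -60.00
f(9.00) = -792.00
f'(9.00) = -178.00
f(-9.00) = -828.00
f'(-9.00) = 182.00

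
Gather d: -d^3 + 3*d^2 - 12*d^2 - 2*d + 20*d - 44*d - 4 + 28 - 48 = -d^3 - 9*d^2 - 26*d - 24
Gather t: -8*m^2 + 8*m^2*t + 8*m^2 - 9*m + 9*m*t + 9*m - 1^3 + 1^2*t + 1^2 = t*(8*m^2 + 9*m + 1)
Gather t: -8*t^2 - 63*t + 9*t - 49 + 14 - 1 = -8*t^2 - 54*t - 36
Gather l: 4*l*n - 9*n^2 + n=4*l*n - 9*n^2 + n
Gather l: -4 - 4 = -8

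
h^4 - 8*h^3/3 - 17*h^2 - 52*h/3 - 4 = (h - 6)*(h + 1/3)*(h + 1)*(h + 2)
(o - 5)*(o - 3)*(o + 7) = o^3 - o^2 - 41*o + 105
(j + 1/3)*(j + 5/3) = j^2 + 2*j + 5/9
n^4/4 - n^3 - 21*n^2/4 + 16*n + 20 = (n/4 + 1/4)*(n - 5)*(n - 4)*(n + 4)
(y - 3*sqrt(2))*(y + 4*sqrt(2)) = y^2 + sqrt(2)*y - 24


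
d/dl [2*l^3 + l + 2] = 6*l^2 + 1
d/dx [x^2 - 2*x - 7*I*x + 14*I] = 2*x - 2 - 7*I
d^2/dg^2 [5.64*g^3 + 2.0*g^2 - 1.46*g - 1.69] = 33.84*g + 4.0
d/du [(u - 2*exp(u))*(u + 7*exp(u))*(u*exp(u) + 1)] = (u + 1)*(u - 2*exp(u))*(u + 7*exp(u))*exp(u) + (u - 2*exp(u))*(u*exp(u) + 1)*(7*exp(u) + 1) - (u + 7*exp(u))*(u*exp(u) + 1)*(2*exp(u) - 1)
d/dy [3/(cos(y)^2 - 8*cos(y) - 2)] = 6*(cos(y) - 4)*sin(y)/(sin(y)^2 + 8*cos(y) + 1)^2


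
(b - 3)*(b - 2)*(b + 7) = b^3 + 2*b^2 - 29*b + 42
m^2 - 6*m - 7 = (m - 7)*(m + 1)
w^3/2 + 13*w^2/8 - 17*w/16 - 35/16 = (w/2 + 1/2)*(w - 5/4)*(w + 7/2)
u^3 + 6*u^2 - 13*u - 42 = (u - 3)*(u + 2)*(u + 7)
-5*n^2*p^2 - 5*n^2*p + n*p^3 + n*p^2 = p*(-5*n + p)*(n*p + n)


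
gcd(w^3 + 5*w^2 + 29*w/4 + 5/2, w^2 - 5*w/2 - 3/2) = w + 1/2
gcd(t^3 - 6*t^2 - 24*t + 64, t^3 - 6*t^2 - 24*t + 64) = t^3 - 6*t^2 - 24*t + 64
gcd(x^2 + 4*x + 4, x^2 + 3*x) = 1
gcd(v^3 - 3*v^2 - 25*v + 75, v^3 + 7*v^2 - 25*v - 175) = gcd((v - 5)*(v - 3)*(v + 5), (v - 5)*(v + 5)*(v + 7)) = v^2 - 25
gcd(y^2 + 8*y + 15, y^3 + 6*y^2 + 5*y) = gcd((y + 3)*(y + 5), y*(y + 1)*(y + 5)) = y + 5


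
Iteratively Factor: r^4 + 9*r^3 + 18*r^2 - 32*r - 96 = (r - 2)*(r^3 + 11*r^2 + 40*r + 48) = (r - 2)*(r + 4)*(r^2 + 7*r + 12) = (r - 2)*(r + 3)*(r + 4)*(r + 4)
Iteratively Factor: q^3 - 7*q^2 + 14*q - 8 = (q - 1)*(q^2 - 6*q + 8) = (q - 4)*(q - 1)*(q - 2)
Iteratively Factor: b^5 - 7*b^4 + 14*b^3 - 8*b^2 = (b)*(b^4 - 7*b^3 + 14*b^2 - 8*b) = b*(b - 1)*(b^3 - 6*b^2 + 8*b) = b*(b - 4)*(b - 1)*(b^2 - 2*b) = b^2*(b - 4)*(b - 1)*(b - 2)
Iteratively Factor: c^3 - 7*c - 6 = (c - 3)*(c^2 + 3*c + 2) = (c - 3)*(c + 2)*(c + 1)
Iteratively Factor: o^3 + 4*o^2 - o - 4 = (o - 1)*(o^2 + 5*o + 4) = (o - 1)*(o + 1)*(o + 4)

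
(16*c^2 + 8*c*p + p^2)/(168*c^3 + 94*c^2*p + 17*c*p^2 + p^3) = (4*c + p)/(42*c^2 + 13*c*p + p^2)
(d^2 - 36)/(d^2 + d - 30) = (d - 6)/(d - 5)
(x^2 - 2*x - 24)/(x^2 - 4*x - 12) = (x + 4)/(x + 2)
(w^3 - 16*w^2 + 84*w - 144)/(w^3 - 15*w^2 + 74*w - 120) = (w - 6)/(w - 5)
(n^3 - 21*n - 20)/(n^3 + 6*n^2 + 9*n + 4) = (n - 5)/(n + 1)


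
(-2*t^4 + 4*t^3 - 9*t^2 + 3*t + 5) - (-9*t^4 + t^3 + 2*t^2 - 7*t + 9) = 7*t^4 + 3*t^3 - 11*t^2 + 10*t - 4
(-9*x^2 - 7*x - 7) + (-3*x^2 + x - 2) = -12*x^2 - 6*x - 9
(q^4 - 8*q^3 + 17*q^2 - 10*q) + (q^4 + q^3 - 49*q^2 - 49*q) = 2*q^4 - 7*q^3 - 32*q^2 - 59*q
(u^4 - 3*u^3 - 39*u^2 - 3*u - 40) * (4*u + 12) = 4*u^5 - 192*u^3 - 480*u^2 - 196*u - 480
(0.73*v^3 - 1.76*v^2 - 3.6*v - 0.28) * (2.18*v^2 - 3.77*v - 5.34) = 1.5914*v^5 - 6.5889*v^4 - 5.111*v^3 + 22.36*v^2 + 20.2796*v + 1.4952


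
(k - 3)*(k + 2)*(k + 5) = k^3 + 4*k^2 - 11*k - 30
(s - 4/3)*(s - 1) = s^2 - 7*s/3 + 4/3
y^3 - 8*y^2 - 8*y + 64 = (y - 8)*(y - 2*sqrt(2))*(y + 2*sqrt(2))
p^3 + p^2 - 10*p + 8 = (p - 2)*(p - 1)*(p + 4)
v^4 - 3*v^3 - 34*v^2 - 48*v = v*(v - 8)*(v + 2)*(v + 3)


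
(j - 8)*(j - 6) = j^2 - 14*j + 48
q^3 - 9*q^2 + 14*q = q*(q - 7)*(q - 2)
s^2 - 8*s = s*(s - 8)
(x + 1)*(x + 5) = x^2 + 6*x + 5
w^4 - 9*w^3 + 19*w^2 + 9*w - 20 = (w - 5)*(w - 4)*(w - 1)*(w + 1)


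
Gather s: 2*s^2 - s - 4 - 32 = 2*s^2 - s - 36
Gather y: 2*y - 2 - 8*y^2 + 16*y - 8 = -8*y^2 + 18*y - 10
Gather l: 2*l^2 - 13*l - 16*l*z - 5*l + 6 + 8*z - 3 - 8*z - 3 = 2*l^2 + l*(-16*z - 18)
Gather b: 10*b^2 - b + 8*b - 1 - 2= 10*b^2 + 7*b - 3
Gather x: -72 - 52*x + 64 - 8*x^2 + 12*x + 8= -8*x^2 - 40*x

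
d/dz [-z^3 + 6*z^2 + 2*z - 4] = -3*z^2 + 12*z + 2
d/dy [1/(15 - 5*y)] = 1/(5*(y - 3)^2)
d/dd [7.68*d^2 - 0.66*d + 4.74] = 15.36*d - 0.66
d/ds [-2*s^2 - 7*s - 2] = -4*s - 7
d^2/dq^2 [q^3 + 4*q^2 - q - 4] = 6*q + 8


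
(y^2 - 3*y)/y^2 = (y - 3)/y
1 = 1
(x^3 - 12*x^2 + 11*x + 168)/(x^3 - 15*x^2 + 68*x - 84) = (x^2 - 5*x - 24)/(x^2 - 8*x + 12)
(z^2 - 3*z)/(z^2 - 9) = z/(z + 3)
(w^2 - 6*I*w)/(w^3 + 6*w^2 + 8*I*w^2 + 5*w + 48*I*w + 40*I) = w*(w - 6*I)/(w^3 + 2*w^2*(3 + 4*I) + w*(5 + 48*I) + 40*I)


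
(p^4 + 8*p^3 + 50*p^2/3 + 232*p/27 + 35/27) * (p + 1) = p^5 + 9*p^4 + 74*p^3/3 + 682*p^2/27 + 89*p/9 + 35/27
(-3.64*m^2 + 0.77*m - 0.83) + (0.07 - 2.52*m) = -3.64*m^2 - 1.75*m - 0.76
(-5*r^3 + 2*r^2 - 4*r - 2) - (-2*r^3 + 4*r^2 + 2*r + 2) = -3*r^3 - 2*r^2 - 6*r - 4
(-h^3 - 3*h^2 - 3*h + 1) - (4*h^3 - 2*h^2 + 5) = -5*h^3 - h^2 - 3*h - 4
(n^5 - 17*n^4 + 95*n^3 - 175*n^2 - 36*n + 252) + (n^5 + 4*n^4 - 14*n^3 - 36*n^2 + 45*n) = 2*n^5 - 13*n^4 + 81*n^3 - 211*n^2 + 9*n + 252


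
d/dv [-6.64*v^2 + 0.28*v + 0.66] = 0.28 - 13.28*v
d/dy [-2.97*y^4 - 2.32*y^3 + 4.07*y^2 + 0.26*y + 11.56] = -11.88*y^3 - 6.96*y^2 + 8.14*y + 0.26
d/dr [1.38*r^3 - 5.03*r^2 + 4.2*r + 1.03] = 4.14*r^2 - 10.06*r + 4.2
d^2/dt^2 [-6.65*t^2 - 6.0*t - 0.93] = -13.3000000000000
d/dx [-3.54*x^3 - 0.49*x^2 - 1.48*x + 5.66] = -10.62*x^2 - 0.98*x - 1.48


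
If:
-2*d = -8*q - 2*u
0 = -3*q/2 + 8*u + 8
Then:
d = 67*u/3 + 64/3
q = 16*u/3 + 16/3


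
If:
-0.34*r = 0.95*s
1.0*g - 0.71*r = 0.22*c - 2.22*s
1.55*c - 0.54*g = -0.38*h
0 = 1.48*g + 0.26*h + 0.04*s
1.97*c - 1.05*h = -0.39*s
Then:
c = 0.00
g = 0.00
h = 0.00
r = 0.00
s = 0.00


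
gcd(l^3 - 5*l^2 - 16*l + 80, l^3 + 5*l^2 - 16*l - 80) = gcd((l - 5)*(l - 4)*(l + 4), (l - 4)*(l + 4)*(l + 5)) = l^2 - 16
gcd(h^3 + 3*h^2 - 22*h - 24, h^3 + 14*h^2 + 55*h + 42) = h^2 + 7*h + 6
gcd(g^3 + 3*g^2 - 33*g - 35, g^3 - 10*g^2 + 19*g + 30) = g^2 - 4*g - 5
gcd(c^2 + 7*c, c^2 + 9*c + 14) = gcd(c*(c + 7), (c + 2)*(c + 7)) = c + 7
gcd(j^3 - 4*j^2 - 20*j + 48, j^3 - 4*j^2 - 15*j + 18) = j - 6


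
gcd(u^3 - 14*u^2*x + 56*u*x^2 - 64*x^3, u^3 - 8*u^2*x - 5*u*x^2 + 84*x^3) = -u + 4*x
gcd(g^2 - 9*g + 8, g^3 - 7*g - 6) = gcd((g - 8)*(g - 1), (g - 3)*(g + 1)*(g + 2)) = 1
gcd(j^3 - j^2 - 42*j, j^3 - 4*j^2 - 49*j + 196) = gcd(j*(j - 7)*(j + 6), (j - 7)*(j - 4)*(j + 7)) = j - 7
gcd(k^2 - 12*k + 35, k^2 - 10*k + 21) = k - 7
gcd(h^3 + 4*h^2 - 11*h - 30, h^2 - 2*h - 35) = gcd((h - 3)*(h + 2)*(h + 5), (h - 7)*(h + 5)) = h + 5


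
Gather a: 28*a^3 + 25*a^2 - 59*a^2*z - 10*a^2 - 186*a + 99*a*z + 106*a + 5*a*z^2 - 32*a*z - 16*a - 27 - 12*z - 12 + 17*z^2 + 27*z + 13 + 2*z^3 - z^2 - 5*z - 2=28*a^3 + a^2*(15 - 59*z) + a*(5*z^2 + 67*z - 96) + 2*z^3 + 16*z^2 + 10*z - 28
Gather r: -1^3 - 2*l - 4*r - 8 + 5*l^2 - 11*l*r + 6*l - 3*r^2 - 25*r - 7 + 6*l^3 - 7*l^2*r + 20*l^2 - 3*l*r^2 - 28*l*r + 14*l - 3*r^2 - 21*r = 6*l^3 + 25*l^2 + 18*l + r^2*(-3*l - 6) + r*(-7*l^2 - 39*l - 50) - 16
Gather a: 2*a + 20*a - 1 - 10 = 22*a - 11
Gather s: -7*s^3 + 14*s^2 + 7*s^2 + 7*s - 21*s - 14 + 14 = -7*s^3 + 21*s^2 - 14*s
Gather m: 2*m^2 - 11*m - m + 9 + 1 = 2*m^2 - 12*m + 10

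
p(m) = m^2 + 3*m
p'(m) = 2*m + 3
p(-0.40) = -1.04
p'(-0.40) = 2.20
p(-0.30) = -0.81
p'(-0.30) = 2.40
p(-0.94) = -1.94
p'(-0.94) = 1.12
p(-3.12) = 0.37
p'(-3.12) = -3.24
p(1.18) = 4.93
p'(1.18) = 5.36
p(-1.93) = -2.07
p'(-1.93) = -0.86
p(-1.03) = -2.03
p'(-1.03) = 0.94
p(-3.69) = 2.55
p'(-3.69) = -4.38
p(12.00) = 180.00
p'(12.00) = 27.00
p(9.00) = 108.00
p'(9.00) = 21.00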